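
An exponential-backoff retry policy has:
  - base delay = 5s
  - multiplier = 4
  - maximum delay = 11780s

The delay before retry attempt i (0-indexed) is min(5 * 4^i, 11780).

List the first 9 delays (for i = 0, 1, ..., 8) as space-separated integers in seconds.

Answer: 5 20 80 320 1280 5120 11780 11780 11780

Derivation:
Computing each delay:
  i=0: min(5*4^0, 11780) = 5
  i=1: min(5*4^1, 11780) = 20
  i=2: min(5*4^2, 11780) = 80
  i=3: min(5*4^3, 11780) = 320
  i=4: min(5*4^4, 11780) = 1280
  i=5: min(5*4^5, 11780) = 5120
  i=6: min(5*4^6, 11780) = 11780
  i=7: min(5*4^7, 11780) = 11780
  i=8: min(5*4^8, 11780) = 11780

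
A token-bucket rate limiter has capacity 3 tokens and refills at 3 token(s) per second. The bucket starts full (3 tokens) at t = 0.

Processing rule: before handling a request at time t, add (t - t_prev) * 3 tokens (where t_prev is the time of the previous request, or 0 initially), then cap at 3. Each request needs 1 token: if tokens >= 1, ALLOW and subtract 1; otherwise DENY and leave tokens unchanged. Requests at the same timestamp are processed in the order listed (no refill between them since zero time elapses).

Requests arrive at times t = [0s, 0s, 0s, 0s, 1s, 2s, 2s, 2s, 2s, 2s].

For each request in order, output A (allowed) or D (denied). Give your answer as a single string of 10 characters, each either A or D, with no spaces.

Simulating step by step:
  req#1 t=0s: ALLOW
  req#2 t=0s: ALLOW
  req#3 t=0s: ALLOW
  req#4 t=0s: DENY
  req#5 t=1s: ALLOW
  req#6 t=2s: ALLOW
  req#7 t=2s: ALLOW
  req#8 t=2s: ALLOW
  req#9 t=2s: DENY
  req#10 t=2s: DENY

Answer: AAADAAAADD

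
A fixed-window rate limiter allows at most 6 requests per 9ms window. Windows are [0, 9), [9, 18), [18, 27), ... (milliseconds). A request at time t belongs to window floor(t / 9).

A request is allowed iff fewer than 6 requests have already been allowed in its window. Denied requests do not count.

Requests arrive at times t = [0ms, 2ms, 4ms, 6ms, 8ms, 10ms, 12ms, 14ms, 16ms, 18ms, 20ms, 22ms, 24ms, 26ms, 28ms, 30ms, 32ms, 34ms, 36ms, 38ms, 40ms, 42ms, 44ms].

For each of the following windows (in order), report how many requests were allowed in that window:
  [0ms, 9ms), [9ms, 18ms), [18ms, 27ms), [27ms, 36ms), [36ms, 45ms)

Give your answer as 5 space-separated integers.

Processing requests:
  req#1 t=0ms (window 0): ALLOW
  req#2 t=2ms (window 0): ALLOW
  req#3 t=4ms (window 0): ALLOW
  req#4 t=6ms (window 0): ALLOW
  req#5 t=8ms (window 0): ALLOW
  req#6 t=10ms (window 1): ALLOW
  req#7 t=12ms (window 1): ALLOW
  req#8 t=14ms (window 1): ALLOW
  req#9 t=16ms (window 1): ALLOW
  req#10 t=18ms (window 2): ALLOW
  req#11 t=20ms (window 2): ALLOW
  req#12 t=22ms (window 2): ALLOW
  req#13 t=24ms (window 2): ALLOW
  req#14 t=26ms (window 2): ALLOW
  req#15 t=28ms (window 3): ALLOW
  req#16 t=30ms (window 3): ALLOW
  req#17 t=32ms (window 3): ALLOW
  req#18 t=34ms (window 3): ALLOW
  req#19 t=36ms (window 4): ALLOW
  req#20 t=38ms (window 4): ALLOW
  req#21 t=40ms (window 4): ALLOW
  req#22 t=42ms (window 4): ALLOW
  req#23 t=44ms (window 4): ALLOW

Allowed counts by window: 5 4 5 4 5

Answer: 5 4 5 4 5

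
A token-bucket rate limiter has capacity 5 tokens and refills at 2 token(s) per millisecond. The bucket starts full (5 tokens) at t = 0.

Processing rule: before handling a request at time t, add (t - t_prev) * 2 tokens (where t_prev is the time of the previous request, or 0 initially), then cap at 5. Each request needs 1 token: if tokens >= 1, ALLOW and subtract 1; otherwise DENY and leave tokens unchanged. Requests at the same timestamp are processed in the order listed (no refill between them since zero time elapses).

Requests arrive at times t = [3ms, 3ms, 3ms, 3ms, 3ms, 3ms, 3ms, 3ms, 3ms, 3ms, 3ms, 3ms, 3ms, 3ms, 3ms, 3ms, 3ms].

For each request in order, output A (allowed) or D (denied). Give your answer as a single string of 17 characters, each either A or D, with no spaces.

Simulating step by step:
  req#1 t=3ms: ALLOW
  req#2 t=3ms: ALLOW
  req#3 t=3ms: ALLOW
  req#4 t=3ms: ALLOW
  req#5 t=3ms: ALLOW
  req#6 t=3ms: DENY
  req#7 t=3ms: DENY
  req#8 t=3ms: DENY
  req#9 t=3ms: DENY
  req#10 t=3ms: DENY
  req#11 t=3ms: DENY
  req#12 t=3ms: DENY
  req#13 t=3ms: DENY
  req#14 t=3ms: DENY
  req#15 t=3ms: DENY
  req#16 t=3ms: DENY
  req#17 t=3ms: DENY

Answer: AAAAADDDDDDDDDDDD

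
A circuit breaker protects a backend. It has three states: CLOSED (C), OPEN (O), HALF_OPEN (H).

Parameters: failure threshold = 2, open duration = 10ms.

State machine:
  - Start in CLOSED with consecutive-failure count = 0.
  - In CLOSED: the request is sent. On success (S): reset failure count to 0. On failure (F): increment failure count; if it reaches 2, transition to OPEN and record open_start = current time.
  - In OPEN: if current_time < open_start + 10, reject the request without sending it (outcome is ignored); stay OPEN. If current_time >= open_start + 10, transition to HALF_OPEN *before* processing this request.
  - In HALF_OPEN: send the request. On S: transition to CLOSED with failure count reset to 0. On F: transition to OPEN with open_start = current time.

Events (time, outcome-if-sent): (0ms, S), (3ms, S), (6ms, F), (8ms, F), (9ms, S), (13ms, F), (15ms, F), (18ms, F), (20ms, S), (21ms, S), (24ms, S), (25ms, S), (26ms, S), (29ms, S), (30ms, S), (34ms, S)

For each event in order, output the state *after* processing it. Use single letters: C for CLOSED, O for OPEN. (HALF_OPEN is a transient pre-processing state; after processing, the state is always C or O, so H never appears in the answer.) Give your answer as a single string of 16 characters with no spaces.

Answer: CCCOOOOOOOOOOCCC

Derivation:
State after each event:
  event#1 t=0ms outcome=S: state=CLOSED
  event#2 t=3ms outcome=S: state=CLOSED
  event#3 t=6ms outcome=F: state=CLOSED
  event#4 t=8ms outcome=F: state=OPEN
  event#5 t=9ms outcome=S: state=OPEN
  event#6 t=13ms outcome=F: state=OPEN
  event#7 t=15ms outcome=F: state=OPEN
  event#8 t=18ms outcome=F: state=OPEN
  event#9 t=20ms outcome=S: state=OPEN
  event#10 t=21ms outcome=S: state=OPEN
  event#11 t=24ms outcome=S: state=OPEN
  event#12 t=25ms outcome=S: state=OPEN
  event#13 t=26ms outcome=S: state=OPEN
  event#14 t=29ms outcome=S: state=CLOSED
  event#15 t=30ms outcome=S: state=CLOSED
  event#16 t=34ms outcome=S: state=CLOSED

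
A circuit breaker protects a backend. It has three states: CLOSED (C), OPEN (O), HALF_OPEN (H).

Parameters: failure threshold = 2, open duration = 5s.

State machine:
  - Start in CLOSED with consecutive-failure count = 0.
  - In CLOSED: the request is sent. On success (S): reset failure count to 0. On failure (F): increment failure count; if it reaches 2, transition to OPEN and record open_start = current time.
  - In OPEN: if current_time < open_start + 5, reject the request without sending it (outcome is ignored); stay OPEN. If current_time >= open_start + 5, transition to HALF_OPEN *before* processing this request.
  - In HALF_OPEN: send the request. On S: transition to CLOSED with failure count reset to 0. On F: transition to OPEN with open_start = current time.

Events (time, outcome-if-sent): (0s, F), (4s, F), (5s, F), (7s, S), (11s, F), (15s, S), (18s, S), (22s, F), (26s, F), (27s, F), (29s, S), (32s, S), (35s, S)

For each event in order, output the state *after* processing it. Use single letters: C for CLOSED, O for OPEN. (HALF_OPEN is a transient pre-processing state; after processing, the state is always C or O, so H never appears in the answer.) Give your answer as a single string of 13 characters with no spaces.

Answer: COOOOOCCOOOCC

Derivation:
State after each event:
  event#1 t=0s outcome=F: state=CLOSED
  event#2 t=4s outcome=F: state=OPEN
  event#3 t=5s outcome=F: state=OPEN
  event#4 t=7s outcome=S: state=OPEN
  event#5 t=11s outcome=F: state=OPEN
  event#6 t=15s outcome=S: state=OPEN
  event#7 t=18s outcome=S: state=CLOSED
  event#8 t=22s outcome=F: state=CLOSED
  event#9 t=26s outcome=F: state=OPEN
  event#10 t=27s outcome=F: state=OPEN
  event#11 t=29s outcome=S: state=OPEN
  event#12 t=32s outcome=S: state=CLOSED
  event#13 t=35s outcome=S: state=CLOSED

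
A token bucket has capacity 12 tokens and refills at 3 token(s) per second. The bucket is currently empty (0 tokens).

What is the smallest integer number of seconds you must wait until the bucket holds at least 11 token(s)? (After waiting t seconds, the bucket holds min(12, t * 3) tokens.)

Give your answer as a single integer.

Need t * 3 >= 11, so t >= 11/3.
Smallest integer t = ceil(11/3) = 4.

Answer: 4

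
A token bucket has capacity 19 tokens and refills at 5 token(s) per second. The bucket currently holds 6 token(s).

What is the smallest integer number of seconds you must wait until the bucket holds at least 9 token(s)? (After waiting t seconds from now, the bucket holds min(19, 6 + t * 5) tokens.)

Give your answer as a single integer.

Need 6 + t * 5 >= 9, so t >= 3/5.
Smallest integer t = ceil(3/5) = 1.

Answer: 1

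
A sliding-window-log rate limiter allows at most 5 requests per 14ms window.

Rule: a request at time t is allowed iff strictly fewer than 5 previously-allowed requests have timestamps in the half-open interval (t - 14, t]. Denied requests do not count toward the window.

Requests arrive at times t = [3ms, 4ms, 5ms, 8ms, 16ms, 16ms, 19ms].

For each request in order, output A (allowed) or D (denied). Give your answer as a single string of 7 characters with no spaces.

Answer: AAAAADA

Derivation:
Tracking allowed requests in the window:
  req#1 t=3ms: ALLOW
  req#2 t=4ms: ALLOW
  req#3 t=5ms: ALLOW
  req#4 t=8ms: ALLOW
  req#5 t=16ms: ALLOW
  req#6 t=16ms: DENY
  req#7 t=19ms: ALLOW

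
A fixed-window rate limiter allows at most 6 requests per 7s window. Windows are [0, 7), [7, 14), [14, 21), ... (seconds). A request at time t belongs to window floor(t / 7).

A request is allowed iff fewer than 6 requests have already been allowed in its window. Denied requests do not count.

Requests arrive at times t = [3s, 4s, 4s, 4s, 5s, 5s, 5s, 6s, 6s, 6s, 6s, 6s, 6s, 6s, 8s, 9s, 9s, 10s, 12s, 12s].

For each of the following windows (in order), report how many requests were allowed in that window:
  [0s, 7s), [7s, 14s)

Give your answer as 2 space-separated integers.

Processing requests:
  req#1 t=3s (window 0): ALLOW
  req#2 t=4s (window 0): ALLOW
  req#3 t=4s (window 0): ALLOW
  req#4 t=4s (window 0): ALLOW
  req#5 t=5s (window 0): ALLOW
  req#6 t=5s (window 0): ALLOW
  req#7 t=5s (window 0): DENY
  req#8 t=6s (window 0): DENY
  req#9 t=6s (window 0): DENY
  req#10 t=6s (window 0): DENY
  req#11 t=6s (window 0): DENY
  req#12 t=6s (window 0): DENY
  req#13 t=6s (window 0): DENY
  req#14 t=6s (window 0): DENY
  req#15 t=8s (window 1): ALLOW
  req#16 t=9s (window 1): ALLOW
  req#17 t=9s (window 1): ALLOW
  req#18 t=10s (window 1): ALLOW
  req#19 t=12s (window 1): ALLOW
  req#20 t=12s (window 1): ALLOW

Allowed counts by window: 6 6

Answer: 6 6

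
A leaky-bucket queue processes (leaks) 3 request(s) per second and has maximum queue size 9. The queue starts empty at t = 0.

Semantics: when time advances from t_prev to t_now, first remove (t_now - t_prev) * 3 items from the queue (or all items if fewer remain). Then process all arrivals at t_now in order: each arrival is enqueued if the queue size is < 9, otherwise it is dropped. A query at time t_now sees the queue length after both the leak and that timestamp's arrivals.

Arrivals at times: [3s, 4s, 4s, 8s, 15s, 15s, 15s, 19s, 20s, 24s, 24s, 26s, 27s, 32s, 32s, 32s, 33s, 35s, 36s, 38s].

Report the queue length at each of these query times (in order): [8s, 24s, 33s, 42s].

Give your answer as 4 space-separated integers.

Queue lengths at query times:
  query t=8s: backlog = 1
  query t=24s: backlog = 2
  query t=33s: backlog = 1
  query t=42s: backlog = 0

Answer: 1 2 1 0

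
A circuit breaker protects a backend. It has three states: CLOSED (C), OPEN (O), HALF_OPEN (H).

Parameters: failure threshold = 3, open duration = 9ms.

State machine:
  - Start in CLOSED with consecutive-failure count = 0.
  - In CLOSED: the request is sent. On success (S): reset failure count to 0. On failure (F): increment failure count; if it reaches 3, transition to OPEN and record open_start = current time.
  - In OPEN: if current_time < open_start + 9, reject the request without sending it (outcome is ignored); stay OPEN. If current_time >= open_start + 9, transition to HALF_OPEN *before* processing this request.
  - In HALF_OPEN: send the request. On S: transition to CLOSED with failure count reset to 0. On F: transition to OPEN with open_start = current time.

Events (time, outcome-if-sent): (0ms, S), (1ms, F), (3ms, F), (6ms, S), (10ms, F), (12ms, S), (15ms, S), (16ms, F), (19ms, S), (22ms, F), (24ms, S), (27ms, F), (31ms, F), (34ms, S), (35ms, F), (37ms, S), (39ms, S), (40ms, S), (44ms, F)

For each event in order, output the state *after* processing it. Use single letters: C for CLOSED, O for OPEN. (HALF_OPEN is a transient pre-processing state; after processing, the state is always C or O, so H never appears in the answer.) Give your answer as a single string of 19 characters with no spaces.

Answer: CCCCCCCCCCCCCCCCCCC

Derivation:
State after each event:
  event#1 t=0ms outcome=S: state=CLOSED
  event#2 t=1ms outcome=F: state=CLOSED
  event#3 t=3ms outcome=F: state=CLOSED
  event#4 t=6ms outcome=S: state=CLOSED
  event#5 t=10ms outcome=F: state=CLOSED
  event#6 t=12ms outcome=S: state=CLOSED
  event#7 t=15ms outcome=S: state=CLOSED
  event#8 t=16ms outcome=F: state=CLOSED
  event#9 t=19ms outcome=S: state=CLOSED
  event#10 t=22ms outcome=F: state=CLOSED
  event#11 t=24ms outcome=S: state=CLOSED
  event#12 t=27ms outcome=F: state=CLOSED
  event#13 t=31ms outcome=F: state=CLOSED
  event#14 t=34ms outcome=S: state=CLOSED
  event#15 t=35ms outcome=F: state=CLOSED
  event#16 t=37ms outcome=S: state=CLOSED
  event#17 t=39ms outcome=S: state=CLOSED
  event#18 t=40ms outcome=S: state=CLOSED
  event#19 t=44ms outcome=F: state=CLOSED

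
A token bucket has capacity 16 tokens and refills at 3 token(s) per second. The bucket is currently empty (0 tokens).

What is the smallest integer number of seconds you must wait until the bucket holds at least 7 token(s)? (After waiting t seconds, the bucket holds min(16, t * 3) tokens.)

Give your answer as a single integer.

Need t * 3 >= 7, so t >= 7/3.
Smallest integer t = ceil(7/3) = 3.

Answer: 3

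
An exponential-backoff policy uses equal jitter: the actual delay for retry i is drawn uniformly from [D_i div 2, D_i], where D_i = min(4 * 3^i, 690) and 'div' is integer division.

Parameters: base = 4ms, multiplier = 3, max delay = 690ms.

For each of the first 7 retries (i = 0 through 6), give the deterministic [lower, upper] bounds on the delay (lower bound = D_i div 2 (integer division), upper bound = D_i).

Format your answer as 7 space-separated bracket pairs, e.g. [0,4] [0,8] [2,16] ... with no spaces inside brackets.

Computing bounds per retry:
  i=0: D_i=min(4*3^0,690)=4, bounds=[2,4]
  i=1: D_i=min(4*3^1,690)=12, bounds=[6,12]
  i=2: D_i=min(4*3^2,690)=36, bounds=[18,36]
  i=3: D_i=min(4*3^3,690)=108, bounds=[54,108]
  i=4: D_i=min(4*3^4,690)=324, bounds=[162,324]
  i=5: D_i=min(4*3^5,690)=690, bounds=[345,690]
  i=6: D_i=min(4*3^6,690)=690, bounds=[345,690]

Answer: [2,4] [6,12] [18,36] [54,108] [162,324] [345,690] [345,690]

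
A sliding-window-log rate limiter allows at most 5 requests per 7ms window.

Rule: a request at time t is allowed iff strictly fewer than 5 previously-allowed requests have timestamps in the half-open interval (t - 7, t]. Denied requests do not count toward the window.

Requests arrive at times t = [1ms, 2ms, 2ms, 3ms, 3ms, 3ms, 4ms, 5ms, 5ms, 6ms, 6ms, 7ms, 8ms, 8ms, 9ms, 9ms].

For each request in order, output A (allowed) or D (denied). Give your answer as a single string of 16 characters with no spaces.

Answer: AAAAADDDDDDDADAA

Derivation:
Tracking allowed requests in the window:
  req#1 t=1ms: ALLOW
  req#2 t=2ms: ALLOW
  req#3 t=2ms: ALLOW
  req#4 t=3ms: ALLOW
  req#5 t=3ms: ALLOW
  req#6 t=3ms: DENY
  req#7 t=4ms: DENY
  req#8 t=5ms: DENY
  req#9 t=5ms: DENY
  req#10 t=6ms: DENY
  req#11 t=6ms: DENY
  req#12 t=7ms: DENY
  req#13 t=8ms: ALLOW
  req#14 t=8ms: DENY
  req#15 t=9ms: ALLOW
  req#16 t=9ms: ALLOW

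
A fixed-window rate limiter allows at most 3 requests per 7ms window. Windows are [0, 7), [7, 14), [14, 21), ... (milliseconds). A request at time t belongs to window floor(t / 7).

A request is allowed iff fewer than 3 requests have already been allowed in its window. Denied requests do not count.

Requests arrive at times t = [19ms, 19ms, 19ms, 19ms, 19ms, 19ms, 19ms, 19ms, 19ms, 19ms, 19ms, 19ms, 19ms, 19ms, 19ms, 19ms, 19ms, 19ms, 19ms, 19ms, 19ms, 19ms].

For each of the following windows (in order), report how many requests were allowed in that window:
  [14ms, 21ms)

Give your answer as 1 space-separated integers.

Answer: 3

Derivation:
Processing requests:
  req#1 t=19ms (window 2): ALLOW
  req#2 t=19ms (window 2): ALLOW
  req#3 t=19ms (window 2): ALLOW
  req#4 t=19ms (window 2): DENY
  req#5 t=19ms (window 2): DENY
  req#6 t=19ms (window 2): DENY
  req#7 t=19ms (window 2): DENY
  req#8 t=19ms (window 2): DENY
  req#9 t=19ms (window 2): DENY
  req#10 t=19ms (window 2): DENY
  req#11 t=19ms (window 2): DENY
  req#12 t=19ms (window 2): DENY
  req#13 t=19ms (window 2): DENY
  req#14 t=19ms (window 2): DENY
  req#15 t=19ms (window 2): DENY
  req#16 t=19ms (window 2): DENY
  req#17 t=19ms (window 2): DENY
  req#18 t=19ms (window 2): DENY
  req#19 t=19ms (window 2): DENY
  req#20 t=19ms (window 2): DENY
  req#21 t=19ms (window 2): DENY
  req#22 t=19ms (window 2): DENY

Allowed counts by window: 3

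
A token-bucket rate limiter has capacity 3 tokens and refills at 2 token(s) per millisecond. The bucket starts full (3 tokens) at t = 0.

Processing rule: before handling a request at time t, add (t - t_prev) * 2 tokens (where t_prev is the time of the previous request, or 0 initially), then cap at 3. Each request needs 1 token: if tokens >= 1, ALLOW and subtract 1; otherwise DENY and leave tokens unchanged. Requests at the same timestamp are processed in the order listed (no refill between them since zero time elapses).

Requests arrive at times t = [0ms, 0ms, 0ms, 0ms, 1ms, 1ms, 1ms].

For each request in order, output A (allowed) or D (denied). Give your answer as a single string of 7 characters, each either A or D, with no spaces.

Simulating step by step:
  req#1 t=0ms: ALLOW
  req#2 t=0ms: ALLOW
  req#3 t=0ms: ALLOW
  req#4 t=0ms: DENY
  req#5 t=1ms: ALLOW
  req#6 t=1ms: ALLOW
  req#7 t=1ms: DENY

Answer: AAADAAD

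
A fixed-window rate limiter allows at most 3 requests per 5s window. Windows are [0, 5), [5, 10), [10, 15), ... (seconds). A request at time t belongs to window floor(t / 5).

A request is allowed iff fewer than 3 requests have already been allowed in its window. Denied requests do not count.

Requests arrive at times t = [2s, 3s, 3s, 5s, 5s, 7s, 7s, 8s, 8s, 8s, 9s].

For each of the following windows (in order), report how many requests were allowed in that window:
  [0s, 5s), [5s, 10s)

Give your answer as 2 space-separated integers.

Processing requests:
  req#1 t=2s (window 0): ALLOW
  req#2 t=3s (window 0): ALLOW
  req#3 t=3s (window 0): ALLOW
  req#4 t=5s (window 1): ALLOW
  req#5 t=5s (window 1): ALLOW
  req#6 t=7s (window 1): ALLOW
  req#7 t=7s (window 1): DENY
  req#8 t=8s (window 1): DENY
  req#9 t=8s (window 1): DENY
  req#10 t=8s (window 1): DENY
  req#11 t=9s (window 1): DENY

Allowed counts by window: 3 3

Answer: 3 3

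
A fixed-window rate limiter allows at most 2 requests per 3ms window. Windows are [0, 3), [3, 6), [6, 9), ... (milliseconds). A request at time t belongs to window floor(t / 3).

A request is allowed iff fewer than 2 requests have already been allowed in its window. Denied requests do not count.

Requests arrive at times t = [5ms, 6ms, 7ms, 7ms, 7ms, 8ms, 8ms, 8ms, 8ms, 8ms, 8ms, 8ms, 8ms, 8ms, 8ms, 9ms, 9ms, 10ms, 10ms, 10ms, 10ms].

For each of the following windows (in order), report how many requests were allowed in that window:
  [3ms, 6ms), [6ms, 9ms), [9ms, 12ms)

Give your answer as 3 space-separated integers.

Processing requests:
  req#1 t=5ms (window 1): ALLOW
  req#2 t=6ms (window 2): ALLOW
  req#3 t=7ms (window 2): ALLOW
  req#4 t=7ms (window 2): DENY
  req#5 t=7ms (window 2): DENY
  req#6 t=8ms (window 2): DENY
  req#7 t=8ms (window 2): DENY
  req#8 t=8ms (window 2): DENY
  req#9 t=8ms (window 2): DENY
  req#10 t=8ms (window 2): DENY
  req#11 t=8ms (window 2): DENY
  req#12 t=8ms (window 2): DENY
  req#13 t=8ms (window 2): DENY
  req#14 t=8ms (window 2): DENY
  req#15 t=8ms (window 2): DENY
  req#16 t=9ms (window 3): ALLOW
  req#17 t=9ms (window 3): ALLOW
  req#18 t=10ms (window 3): DENY
  req#19 t=10ms (window 3): DENY
  req#20 t=10ms (window 3): DENY
  req#21 t=10ms (window 3): DENY

Allowed counts by window: 1 2 2

Answer: 1 2 2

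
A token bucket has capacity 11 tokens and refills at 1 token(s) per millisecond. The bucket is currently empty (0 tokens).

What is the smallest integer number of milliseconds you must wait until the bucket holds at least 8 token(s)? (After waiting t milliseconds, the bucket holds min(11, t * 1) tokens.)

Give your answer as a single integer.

Need t * 1 >= 8, so t >= 8/1.
Smallest integer t = ceil(8/1) = 8.

Answer: 8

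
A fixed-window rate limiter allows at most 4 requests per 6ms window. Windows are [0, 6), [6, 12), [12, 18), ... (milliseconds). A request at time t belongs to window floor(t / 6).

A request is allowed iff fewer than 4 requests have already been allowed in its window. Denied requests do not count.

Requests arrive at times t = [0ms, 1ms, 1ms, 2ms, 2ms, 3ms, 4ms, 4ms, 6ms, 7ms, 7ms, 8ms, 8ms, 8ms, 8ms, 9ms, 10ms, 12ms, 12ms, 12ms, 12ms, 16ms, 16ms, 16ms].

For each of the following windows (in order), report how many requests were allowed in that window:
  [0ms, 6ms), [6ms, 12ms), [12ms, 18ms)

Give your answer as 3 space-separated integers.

Answer: 4 4 4

Derivation:
Processing requests:
  req#1 t=0ms (window 0): ALLOW
  req#2 t=1ms (window 0): ALLOW
  req#3 t=1ms (window 0): ALLOW
  req#4 t=2ms (window 0): ALLOW
  req#5 t=2ms (window 0): DENY
  req#6 t=3ms (window 0): DENY
  req#7 t=4ms (window 0): DENY
  req#8 t=4ms (window 0): DENY
  req#9 t=6ms (window 1): ALLOW
  req#10 t=7ms (window 1): ALLOW
  req#11 t=7ms (window 1): ALLOW
  req#12 t=8ms (window 1): ALLOW
  req#13 t=8ms (window 1): DENY
  req#14 t=8ms (window 1): DENY
  req#15 t=8ms (window 1): DENY
  req#16 t=9ms (window 1): DENY
  req#17 t=10ms (window 1): DENY
  req#18 t=12ms (window 2): ALLOW
  req#19 t=12ms (window 2): ALLOW
  req#20 t=12ms (window 2): ALLOW
  req#21 t=12ms (window 2): ALLOW
  req#22 t=16ms (window 2): DENY
  req#23 t=16ms (window 2): DENY
  req#24 t=16ms (window 2): DENY

Allowed counts by window: 4 4 4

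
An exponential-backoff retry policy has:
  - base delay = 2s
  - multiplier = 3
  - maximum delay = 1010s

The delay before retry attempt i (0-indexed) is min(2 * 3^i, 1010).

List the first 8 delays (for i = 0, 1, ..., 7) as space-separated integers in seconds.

Computing each delay:
  i=0: min(2*3^0, 1010) = 2
  i=1: min(2*3^1, 1010) = 6
  i=2: min(2*3^2, 1010) = 18
  i=3: min(2*3^3, 1010) = 54
  i=4: min(2*3^4, 1010) = 162
  i=5: min(2*3^5, 1010) = 486
  i=6: min(2*3^6, 1010) = 1010
  i=7: min(2*3^7, 1010) = 1010

Answer: 2 6 18 54 162 486 1010 1010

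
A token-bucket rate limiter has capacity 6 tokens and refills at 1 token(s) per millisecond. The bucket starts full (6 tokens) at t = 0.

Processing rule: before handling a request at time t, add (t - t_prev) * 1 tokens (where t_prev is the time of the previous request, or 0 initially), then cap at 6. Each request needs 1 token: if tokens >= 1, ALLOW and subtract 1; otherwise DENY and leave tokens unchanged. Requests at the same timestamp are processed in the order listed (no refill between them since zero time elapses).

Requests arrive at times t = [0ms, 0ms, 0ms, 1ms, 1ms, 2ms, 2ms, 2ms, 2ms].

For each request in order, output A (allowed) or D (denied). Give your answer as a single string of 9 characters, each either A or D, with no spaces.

Simulating step by step:
  req#1 t=0ms: ALLOW
  req#2 t=0ms: ALLOW
  req#3 t=0ms: ALLOW
  req#4 t=1ms: ALLOW
  req#5 t=1ms: ALLOW
  req#6 t=2ms: ALLOW
  req#7 t=2ms: ALLOW
  req#8 t=2ms: ALLOW
  req#9 t=2ms: DENY

Answer: AAAAAAAAD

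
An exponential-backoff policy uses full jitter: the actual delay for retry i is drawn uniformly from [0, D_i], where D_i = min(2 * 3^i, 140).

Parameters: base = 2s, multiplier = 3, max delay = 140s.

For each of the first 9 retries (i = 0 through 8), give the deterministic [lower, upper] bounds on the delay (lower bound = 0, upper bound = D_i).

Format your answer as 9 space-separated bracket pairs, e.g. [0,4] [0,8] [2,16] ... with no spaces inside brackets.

Computing bounds per retry:
  i=0: D_i=min(2*3^0,140)=2, bounds=[0,2]
  i=1: D_i=min(2*3^1,140)=6, bounds=[0,6]
  i=2: D_i=min(2*3^2,140)=18, bounds=[0,18]
  i=3: D_i=min(2*3^3,140)=54, bounds=[0,54]
  i=4: D_i=min(2*3^4,140)=140, bounds=[0,140]
  i=5: D_i=min(2*3^5,140)=140, bounds=[0,140]
  i=6: D_i=min(2*3^6,140)=140, bounds=[0,140]
  i=7: D_i=min(2*3^7,140)=140, bounds=[0,140]
  i=8: D_i=min(2*3^8,140)=140, bounds=[0,140]

Answer: [0,2] [0,6] [0,18] [0,54] [0,140] [0,140] [0,140] [0,140] [0,140]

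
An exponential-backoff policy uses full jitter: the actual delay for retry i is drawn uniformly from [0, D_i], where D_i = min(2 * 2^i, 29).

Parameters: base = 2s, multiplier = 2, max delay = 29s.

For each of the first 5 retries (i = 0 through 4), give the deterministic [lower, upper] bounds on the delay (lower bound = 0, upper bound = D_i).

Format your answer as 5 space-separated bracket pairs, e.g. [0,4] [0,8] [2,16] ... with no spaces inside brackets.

Computing bounds per retry:
  i=0: D_i=min(2*2^0,29)=2, bounds=[0,2]
  i=1: D_i=min(2*2^1,29)=4, bounds=[0,4]
  i=2: D_i=min(2*2^2,29)=8, bounds=[0,8]
  i=3: D_i=min(2*2^3,29)=16, bounds=[0,16]
  i=4: D_i=min(2*2^4,29)=29, bounds=[0,29]

Answer: [0,2] [0,4] [0,8] [0,16] [0,29]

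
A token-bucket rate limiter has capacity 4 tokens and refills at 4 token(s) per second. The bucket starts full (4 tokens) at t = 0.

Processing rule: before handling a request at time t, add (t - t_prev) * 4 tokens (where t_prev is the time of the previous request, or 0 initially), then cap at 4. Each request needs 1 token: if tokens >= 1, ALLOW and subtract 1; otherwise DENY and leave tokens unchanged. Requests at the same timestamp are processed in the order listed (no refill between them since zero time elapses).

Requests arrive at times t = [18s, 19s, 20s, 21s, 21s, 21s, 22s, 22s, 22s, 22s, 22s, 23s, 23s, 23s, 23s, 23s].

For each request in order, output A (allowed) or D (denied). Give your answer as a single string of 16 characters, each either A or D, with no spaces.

Simulating step by step:
  req#1 t=18s: ALLOW
  req#2 t=19s: ALLOW
  req#3 t=20s: ALLOW
  req#4 t=21s: ALLOW
  req#5 t=21s: ALLOW
  req#6 t=21s: ALLOW
  req#7 t=22s: ALLOW
  req#8 t=22s: ALLOW
  req#9 t=22s: ALLOW
  req#10 t=22s: ALLOW
  req#11 t=22s: DENY
  req#12 t=23s: ALLOW
  req#13 t=23s: ALLOW
  req#14 t=23s: ALLOW
  req#15 t=23s: ALLOW
  req#16 t=23s: DENY

Answer: AAAAAAAAAADAAAAD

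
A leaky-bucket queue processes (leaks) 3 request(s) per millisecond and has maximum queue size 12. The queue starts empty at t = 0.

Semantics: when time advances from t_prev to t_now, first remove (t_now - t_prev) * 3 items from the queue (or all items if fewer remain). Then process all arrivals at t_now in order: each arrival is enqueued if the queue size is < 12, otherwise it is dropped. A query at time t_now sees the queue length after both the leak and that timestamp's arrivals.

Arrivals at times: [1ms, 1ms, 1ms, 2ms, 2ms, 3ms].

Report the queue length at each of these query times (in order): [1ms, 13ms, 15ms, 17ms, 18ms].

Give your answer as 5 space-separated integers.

Queue lengths at query times:
  query t=1ms: backlog = 3
  query t=13ms: backlog = 0
  query t=15ms: backlog = 0
  query t=17ms: backlog = 0
  query t=18ms: backlog = 0

Answer: 3 0 0 0 0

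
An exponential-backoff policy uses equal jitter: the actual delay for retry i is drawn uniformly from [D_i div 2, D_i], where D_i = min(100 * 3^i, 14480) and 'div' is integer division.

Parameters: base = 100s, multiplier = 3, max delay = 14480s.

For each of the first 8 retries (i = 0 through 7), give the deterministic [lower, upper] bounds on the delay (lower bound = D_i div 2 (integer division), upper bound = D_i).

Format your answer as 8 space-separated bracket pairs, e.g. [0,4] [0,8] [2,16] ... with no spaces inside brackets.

Computing bounds per retry:
  i=0: D_i=min(100*3^0,14480)=100, bounds=[50,100]
  i=1: D_i=min(100*3^1,14480)=300, bounds=[150,300]
  i=2: D_i=min(100*3^2,14480)=900, bounds=[450,900]
  i=3: D_i=min(100*3^3,14480)=2700, bounds=[1350,2700]
  i=4: D_i=min(100*3^4,14480)=8100, bounds=[4050,8100]
  i=5: D_i=min(100*3^5,14480)=14480, bounds=[7240,14480]
  i=6: D_i=min(100*3^6,14480)=14480, bounds=[7240,14480]
  i=7: D_i=min(100*3^7,14480)=14480, bounds=[7240,14480]

Answer: [50,100] [150,300] [450,900] [1350,2700] [4050,8100] [7240,14480] [7240,14480] [7240,14480]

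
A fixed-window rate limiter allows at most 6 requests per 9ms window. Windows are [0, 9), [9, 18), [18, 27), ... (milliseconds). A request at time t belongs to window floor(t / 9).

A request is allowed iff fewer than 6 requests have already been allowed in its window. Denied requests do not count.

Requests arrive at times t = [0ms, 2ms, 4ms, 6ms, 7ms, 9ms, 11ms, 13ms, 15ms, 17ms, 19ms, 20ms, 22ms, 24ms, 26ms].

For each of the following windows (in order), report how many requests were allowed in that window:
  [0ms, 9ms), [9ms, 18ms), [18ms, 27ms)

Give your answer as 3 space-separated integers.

Processing requests:
  req#1 t=0ms (window 0): ALLOW
  req#2 t=2ms (window 0): ALLOW
  req#3 t=4ms (window 0): ALLOW
  req#4 t=6ms (window 0): ALLOW
  req#5 t=7ms (window 0): ALLOW
  req#6 t=9ms (window 1): ALLOW
  req#7 t=11ms (window 1): ALLOW
  req#8 t=13ms (window 1): ALLOW
  req#9 t=15ms (window 1): ALLOW
  req#10 t=17ms (window 1): ALLOW
  req#11 t=19ms (window 2): ALLOW
  req#12 t=20ms (window 2): ALLOW
  req#13 t=22ms (window 2): ALLOW
  req#14 t=24ms (window 2): ALLOW
  req#15 t=26ms (window 2): ALLOW

Allowed counts by window: 5 5 5

Answer: 5 5 5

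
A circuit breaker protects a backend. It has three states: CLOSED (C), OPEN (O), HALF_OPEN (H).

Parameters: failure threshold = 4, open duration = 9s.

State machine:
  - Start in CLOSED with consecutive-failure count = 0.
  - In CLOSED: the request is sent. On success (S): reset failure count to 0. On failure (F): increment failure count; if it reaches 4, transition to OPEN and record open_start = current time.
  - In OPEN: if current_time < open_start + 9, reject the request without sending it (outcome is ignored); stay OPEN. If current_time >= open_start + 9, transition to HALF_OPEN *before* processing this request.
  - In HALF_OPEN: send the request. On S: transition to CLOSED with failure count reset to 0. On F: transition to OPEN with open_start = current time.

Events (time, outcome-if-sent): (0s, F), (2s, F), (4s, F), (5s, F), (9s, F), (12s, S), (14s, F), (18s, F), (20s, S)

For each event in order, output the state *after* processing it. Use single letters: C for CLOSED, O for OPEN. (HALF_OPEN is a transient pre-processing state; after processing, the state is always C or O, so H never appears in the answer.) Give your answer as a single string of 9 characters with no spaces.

Answer: CCCOOOOOO

Derivation:
State after each event:
  event#1 t=0s outcome=F: state=CLOSED
  event#2 t=2s outcome=F: state=CLOSED
  event#3 t=4s outcome=F: state=CLOSED
  event#4 t=5s outcome=F: state=OPEN
  event#5 t=9s outcome=F: state=OPEN
  event#6 t=12s outcome=S: state=OPEN
  event#7 t=14s outcome=F: state=OPEN
  event#8 t=18s outcome=F: state=OPEN
  event#9 t=20s outcome=S: state=OPEN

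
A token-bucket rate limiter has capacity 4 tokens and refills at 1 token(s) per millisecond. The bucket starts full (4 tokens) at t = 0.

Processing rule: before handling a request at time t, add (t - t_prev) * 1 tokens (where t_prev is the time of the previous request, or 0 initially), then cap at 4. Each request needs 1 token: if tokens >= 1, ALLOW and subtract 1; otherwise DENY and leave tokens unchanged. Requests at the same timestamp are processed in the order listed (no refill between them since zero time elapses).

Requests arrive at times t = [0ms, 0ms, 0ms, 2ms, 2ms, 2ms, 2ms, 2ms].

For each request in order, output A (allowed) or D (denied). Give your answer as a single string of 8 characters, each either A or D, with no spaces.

Simulating step by step:
  req#1 t=0ms: ALLOW
  req#2 t=0ms: ALLOW
  req#3 t=0ms: ALLOW
  req#4 t=2ms: ALLOW
  req#5 t=2ms: ALLOW
  req#6 t=2ms: ALLOW
  req#7 t=2ms: DENY
  req#8 t=2ms: DENY

Answer: AAAAAADD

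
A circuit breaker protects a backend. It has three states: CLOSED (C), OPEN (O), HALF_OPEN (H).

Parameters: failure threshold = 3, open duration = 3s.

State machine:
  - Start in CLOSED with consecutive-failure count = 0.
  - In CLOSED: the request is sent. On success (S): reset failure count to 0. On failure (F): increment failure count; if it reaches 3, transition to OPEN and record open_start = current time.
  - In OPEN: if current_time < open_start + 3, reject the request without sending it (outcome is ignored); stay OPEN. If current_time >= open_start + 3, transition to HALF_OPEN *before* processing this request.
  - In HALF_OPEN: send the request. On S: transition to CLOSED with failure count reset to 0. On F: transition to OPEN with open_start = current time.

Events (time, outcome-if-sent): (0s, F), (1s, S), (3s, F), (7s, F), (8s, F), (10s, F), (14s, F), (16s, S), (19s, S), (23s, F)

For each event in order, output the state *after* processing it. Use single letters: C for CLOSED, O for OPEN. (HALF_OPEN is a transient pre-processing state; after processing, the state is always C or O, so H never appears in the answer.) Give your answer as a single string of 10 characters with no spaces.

State after each event:
  event#1 t=0s outcome=F: state=CLOSED
  event#2 t=1s outcome=S: state=CLOSED
  event#3 t=3s outcome=F: state=CLOSED
  event#4 t=7s outcome=F: state=CLOSED
  event#5 t=8s outcome=F: state=OPEN
  event#6 t=10s outcome=F: state=OPEN
  event#7 t=14s outcome=F: state=OPEN
  event#8 t=16s outcome=S: state=OPEN
  event#9 t=19s outcome=S: state=CLOSED
  event#10 t=23s outcome=F: state=CLOSED

Answer: CCCCOOOOCC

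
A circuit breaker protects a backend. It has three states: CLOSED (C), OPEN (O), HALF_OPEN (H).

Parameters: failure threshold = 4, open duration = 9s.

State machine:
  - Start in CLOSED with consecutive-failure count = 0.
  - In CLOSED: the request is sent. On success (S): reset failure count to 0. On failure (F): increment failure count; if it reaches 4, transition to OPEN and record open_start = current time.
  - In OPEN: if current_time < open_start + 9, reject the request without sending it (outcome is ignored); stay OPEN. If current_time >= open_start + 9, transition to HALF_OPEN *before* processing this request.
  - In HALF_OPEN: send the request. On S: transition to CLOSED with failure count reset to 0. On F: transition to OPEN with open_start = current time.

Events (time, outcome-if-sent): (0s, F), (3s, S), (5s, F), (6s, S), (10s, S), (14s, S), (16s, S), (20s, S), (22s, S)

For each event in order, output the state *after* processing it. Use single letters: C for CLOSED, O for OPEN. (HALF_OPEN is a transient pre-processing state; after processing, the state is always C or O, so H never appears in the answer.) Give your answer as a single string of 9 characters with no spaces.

State after each event:
  event#1 t=0s outcome=F: state=CLOSED
  event#2 t=3s outcome=S: state=CLOSED
  event#3 t=5s outcome=F: state=CLOSED
  event#4 t=6s outcome=S: state=CLOSED
  event#5 t=10s outcome=S: state=CLOSED
  event#6 t=14s outcome=S: state=CLOSED
  event#7 t=16s outcome=S: state=CLOSED
  event#8 t=20s outcome=S: state=CLOSED
  event#9 t=22s outcome=S: state=CLOSED

Answer: CCCCCCCCC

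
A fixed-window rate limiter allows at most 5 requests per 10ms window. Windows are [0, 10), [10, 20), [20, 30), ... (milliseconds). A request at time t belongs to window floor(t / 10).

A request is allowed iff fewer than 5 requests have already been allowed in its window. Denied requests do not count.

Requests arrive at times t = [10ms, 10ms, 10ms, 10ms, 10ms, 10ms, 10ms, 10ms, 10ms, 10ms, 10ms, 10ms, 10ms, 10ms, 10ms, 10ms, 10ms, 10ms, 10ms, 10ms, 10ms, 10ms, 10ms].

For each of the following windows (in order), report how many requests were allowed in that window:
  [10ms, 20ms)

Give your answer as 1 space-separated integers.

Answer: 5

Derivation:
Processing requests:
  req#1 t=10ms (window 1): ALLOW
  req#2 t=10ms (window 1): ALLOW
  req#3 t=10ms (window 1): ALLOW
  req#4 t=10ms (window 1): ALLOW
  req#5 t=10ms (window 1): ALLOW
  req#6 t=10ms (window 1): DENY
  req#7 t=10ms (window 1): DENY
  req#8 t=10ms (window 1): DENY
  req#9 t=10ms (window 1): DENY
  req#10 t=10ms (window 1): DENY
  req#11 t=10ms (window 1): DENY
  req#12 t=10ms (window 1): DENY
  req#13 t=10ms (window 1): DENY
  req#14 t=10ms (window 1): DENY
  req#15 t=10ms (window 1): DENY
  req#16 t=10ms (window 1): DENY
  req#17 t=10ms (window 1): DENY
  req#18 t=10ms (window 1): DENY
  req#19 t=10ms (window 1): DENY
  req#20 t=10ms (window 1): DENY
  req#21 t=10ms (window 1): DENY
  req#22 t=10ms (window 1): DENY
  req#23 t=10ms (window 1): DENY

Allowed counts by window: 5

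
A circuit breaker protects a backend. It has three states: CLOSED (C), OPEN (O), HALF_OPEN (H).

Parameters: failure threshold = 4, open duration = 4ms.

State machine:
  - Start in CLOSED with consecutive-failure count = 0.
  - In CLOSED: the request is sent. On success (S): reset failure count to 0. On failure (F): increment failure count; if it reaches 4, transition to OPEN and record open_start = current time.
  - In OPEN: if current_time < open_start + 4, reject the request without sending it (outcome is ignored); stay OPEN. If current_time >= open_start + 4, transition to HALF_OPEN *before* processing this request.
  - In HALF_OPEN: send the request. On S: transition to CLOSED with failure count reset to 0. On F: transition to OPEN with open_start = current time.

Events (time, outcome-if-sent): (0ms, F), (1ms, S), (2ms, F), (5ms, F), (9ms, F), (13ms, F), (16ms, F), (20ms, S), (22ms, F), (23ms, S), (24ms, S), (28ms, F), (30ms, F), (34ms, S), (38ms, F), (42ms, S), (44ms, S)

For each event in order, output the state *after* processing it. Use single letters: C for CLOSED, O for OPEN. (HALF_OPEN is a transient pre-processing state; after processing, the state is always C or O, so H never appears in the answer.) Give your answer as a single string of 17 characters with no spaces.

State after each event:
  event#1 t=0ms outcome=F: state=CLOSED
  event#2 t=1ms outcome=S: state=CLOSED
  event#3 t=2ms outcome=F: state=CLOSED
  event#4 t=5ms outcome=F: state=CLOSED
  event#5 t=9ms outcome=F: state=CLOSED
  event#6 t=13ms outcome=F: state=OPEN
  event#7 t=16ms outcome=F: state=OPEN
  event#8 t=20ms outcome=S: state=CLOSED
  event#9 t=22ms outcome=F: state=CLOSED
  event#10 t=23ms outcome=S: state=CLOSED
  event#11 t=24ms outcome=S: state=CLOSED
  event#12 t=28ms outcome=F: state=CLOSED
  event#13 t=30ms outcome=F: state=CLOSED
  event#14 t=34ms outcome=S: state=CLOSED
  event#15 t=38ms outcome=F: state=CLOSED
  event#16 t=42ms outcome=S: state=CLOSED
  event#17 t=44ms outcome=S: state=CLOSED

Answer: CCCCCOOCCCCCCCCCC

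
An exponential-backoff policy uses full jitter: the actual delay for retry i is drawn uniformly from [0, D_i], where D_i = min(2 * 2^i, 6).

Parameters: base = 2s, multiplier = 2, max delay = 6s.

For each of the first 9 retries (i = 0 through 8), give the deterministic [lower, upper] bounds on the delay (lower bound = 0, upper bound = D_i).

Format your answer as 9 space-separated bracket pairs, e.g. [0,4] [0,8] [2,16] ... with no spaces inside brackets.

Answer: [0,2] [0,4] [0,6] [0,6] [0,6] [0,6] [0,6] [0,6] [0,6]

Derivation:
Computing bounds per retry:
  i=0: D_i=min(2*2^0,6)=2, bounds=[0,2]
  i=1: D_i=min(2*2^1,6)=4, bounds=[0,4]
  i=2: D_i=min(2*2^2,6)=6, bounds=[0,6]
  i=3: D_i=min(2*2^3,6)=6, bounds=[0,6]
  i=4: D_i=min(2*2^4,6)=6, bounds=[0,6]
  i=5: D_i=min(2*2^5,6)=6, bounds=[0,6]
  i=6: D_i=min(2*2^6,6)=6, bounds=[0,6]
  i=7: D_i=min(2*2^7,6)=6, bounds=[0,6]
  i=8: D_i=min(2*2^8,6)=6, bounds=[0,6]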